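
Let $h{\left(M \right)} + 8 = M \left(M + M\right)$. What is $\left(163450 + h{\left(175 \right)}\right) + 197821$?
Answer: $422513$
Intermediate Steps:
$h{\left(M \right)} = -8 + 2 M^{2}$ ($h{\left(M \right)} = -8 + M \left(M + M\right) = -8 + M 2 M = -8 + 2 M^{2}$)
$\left(163450 + h{\left(175 \right)}\right) + 197821 = \left(163450 - \left(8 - 2 \cdot 175^{2}\right)\right) + 197821 = \left(163450 + \left(-8 + 2 \cdot 30625\right)\right) + 197821 = \left(163450 + \left(-8 + 61250\right)\right) + 197821 = \left(163450 + 61242\right) + 197821 = 224692 + 197821 = 422513$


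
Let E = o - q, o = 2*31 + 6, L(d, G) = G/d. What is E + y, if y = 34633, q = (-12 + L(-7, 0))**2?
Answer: 34557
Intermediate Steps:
q = 144 (q = (-12 + 0/(-7))**2 = (-12 + 0*(-1/7))**2 = (-12 + 0)**2 = (-12)**2 = 144)
o = 68 (o = 62 + 6 = 68)
E = -76 (E = 68 - 1*144 = 68 - 144 = -76)
E + y = -76 + 34633 = 34557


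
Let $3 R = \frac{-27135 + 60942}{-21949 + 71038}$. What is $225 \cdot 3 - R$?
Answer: $\frac{33123806}{49089} \approx 674.77$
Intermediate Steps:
$R = \frac{11269}{49089}$ ($R = \frac{\left(-27135 + 60942\right) \frac{1}{-21949 + 71038}}{3} = \frac{33807 \cdot \frac{1}{49089}}{3} = \frac{1}{3} \cdot \frac{11269}{16363} = \frac{11269}{49089} \approx 0.22956$)
$225 \cdot 3 - R = 225 \cdot 3 - \frac{11269}{49089} = 675 - \frac{11269}{49089} = \frac{33123806}{49089}$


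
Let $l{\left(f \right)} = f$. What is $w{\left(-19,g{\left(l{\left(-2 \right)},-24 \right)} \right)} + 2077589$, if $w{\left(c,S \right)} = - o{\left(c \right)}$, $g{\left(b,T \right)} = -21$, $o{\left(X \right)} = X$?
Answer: $2077608$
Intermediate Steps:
$w{\left(c,S \right)} = - c$
$w{\left(-19,g{\left(l{\left(-2 \right)},-24 \right)} \right)} + 2077589 = \left(-1\right) \left(-19\right) + 2077589 = 19 + 2077589 = 2077608$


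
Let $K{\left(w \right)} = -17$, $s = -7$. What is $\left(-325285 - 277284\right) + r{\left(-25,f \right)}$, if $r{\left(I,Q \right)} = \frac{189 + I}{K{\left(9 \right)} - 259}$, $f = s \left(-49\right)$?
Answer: $- \frac{41577302}{69} \approx -6.0257 \cdot 10^{5}$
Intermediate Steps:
$f = 343$ ($f = \left(-7\right) \left(-49\right) = 343$)
$r{\left(I,Q \right)} = - \frac{63}{92} - \frac{I}{276}$ ($r{\left(I,Q \right)} = \frac{189 + I}{-17 - 259} = \frac{189 + I}{-276} = \left(189 + I\right) \left(- \frac{1}{276}\right) = - \frac{63}{92} - \frac{I}{276}$)
$\left(-325285 - 277284\right) + r{\left(-25,f \right)} = \left(-325285 - 277284\right) - \frac{41}{69} = -602569 + \left(- \frac{63}{92} + \frac{25}{276}\right) = -602569 - \frac{41}{69} = - \frac{41577302}{69}$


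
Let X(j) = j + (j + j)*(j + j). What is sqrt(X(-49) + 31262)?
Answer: 49*sqrt(17) ≈ 202.03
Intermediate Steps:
X(j) = j + 4*j**2 (X(j) = j + (2*j)*(2*j) = j + 4*j**2)
sqrt(X(-49) + 31262) = sqrt(-49*(1 + 4*(-49)) + 31262) = sqrt(-49*(1 - 196) + 31262) = sqrt(-49*(-195) + 31262) = sqrt(9555 + 31262) = sqrt(40817) = 49*sqrt(17)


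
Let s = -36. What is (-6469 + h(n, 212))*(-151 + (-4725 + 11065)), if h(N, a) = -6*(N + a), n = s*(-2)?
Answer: -50582697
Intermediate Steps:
n = 72 (n = -36*(-2) = 72)
h(N, a) = -6*N - 6*a
(-6469 + h(n, 212))*(-151 + (-4725 + 11065)) = (-6469 + (-6*72 - 6*212))*(-151 + (-4725 + 11065)) = (-6469 + (-432 - 1272))*(-151 + 6340) = (-6469 - 1704)*6189 = -8173*6189 = -50582697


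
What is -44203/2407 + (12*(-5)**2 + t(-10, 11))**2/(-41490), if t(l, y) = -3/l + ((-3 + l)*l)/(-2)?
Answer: -196724864863/9986643000 ≈ -19.699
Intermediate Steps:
t(l, y) = -3/l - l*(-3 + l)/2 (t(l, y) = -3/l + (l*(-3 + l))*(-1/2) = -3/l - l*(-3 + l)/2)
-44203/2407 + (12*(-5)**2 + t(-10, 11))**2/(-41490) = -44203/2407 + (12*(-5)**2 + (1/2)*(-6 + (-10)**2*(3 - 1*(-10)))/(-10))**2/(-41490) = -44203*1/2407 + (12*25 + (1/2)*(-1/10)*(-6 + 100*(3 + 10)))**2*(-1/41490) = -44203/2407 + (300 + (1/2)*(-1/10)*(-6 + 100*13))**2*(-1/41490) = -44203/2407 + (300 + (1/2)*(-1/10)*(-6 + 1300))**2*(-1/41490) = -44203/2407 + (300 + (1/2)*(-1/10)*1294)**2*(-1/41490) = -44203/2407 + (300 - 647/10)**2*(-1/41490) = -44203/2407 + (2353/10)**2*(-1/41490) = -44203/2407 + (5536609/100)*(-1/41490) = -44203/2407 - 5536609/4149000 = -196724864863/9986643000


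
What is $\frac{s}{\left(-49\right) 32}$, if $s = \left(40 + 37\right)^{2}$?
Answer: $- \frac{121}{32} \approx -3.7813$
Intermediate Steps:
$s = 5929$ ($s = 77^{2} = 5929$)
$\frac{s}{\left(-49\right) 32} = \frac{5929}{\left(-49\right) 32} = \frac{5929}{-1568} = 5929 \left(- \frac{1}{1568}\right) = - \frac{121}{32}$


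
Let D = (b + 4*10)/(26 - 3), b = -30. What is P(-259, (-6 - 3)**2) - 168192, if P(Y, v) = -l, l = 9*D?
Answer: -3868506/23 ≈ -1.6820e+5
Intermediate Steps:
D = 10/23 (D = (-30 + 4*10)/(26 - 3) = (-30 + 40)/23 = 10*(1/23) = 10/23 ≈ 0.43478)
l = 90/23 (l = 9*(10/23) = 90/23 ≈ 3.9130)
P(Y, v) = -90/23 (P(Y, v) = -1*90/23 = -90/23)
P(-259, (-6 - 3)**2) - 168192 = -90/23 - 168192 = -3868506/23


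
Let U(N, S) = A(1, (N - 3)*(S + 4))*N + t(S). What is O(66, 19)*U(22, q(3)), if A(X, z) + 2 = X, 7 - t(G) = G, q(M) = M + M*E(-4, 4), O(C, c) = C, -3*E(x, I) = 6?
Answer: -792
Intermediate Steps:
E(x, I) = -2 (E(x, I) = -⅓*6 = -2)
q(M) = -M (q(M) = M + M*(-2) = M - 2*M = -M)
t(G) = 7 - G
A(X, z) = -2 + X
U(N, S) = 7 - N - S (U(N, S) = (-2 + 1)*N + (7 - S) = -N + (7 - S) = 7 - N - S)
O(66, 19)*U(22, q(3)) = 66*(7 - 1*22 - (-1)*3) = 66*(7 - 22 - 1*(-3)) = 66*(7 - 22 + 3) = 66*(-12) = -792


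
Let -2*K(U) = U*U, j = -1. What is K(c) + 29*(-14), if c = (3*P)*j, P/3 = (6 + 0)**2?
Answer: -52894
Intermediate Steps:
P = 108 (P = 3*(6 + 0)**2 = 3*6**2 = 3*36 = 108)
c = -324 (c = (3*108)*(-1) = 324*(-1) = -324)
K(U) = -U**2/2 (K(U) = -U*U/2 = -U**2/2)
K(c) + 29*(-14) = -1/2*(-324)**2 + 29*(-14) = -1/2*104976 - 406 = -52488 - 406 = -52894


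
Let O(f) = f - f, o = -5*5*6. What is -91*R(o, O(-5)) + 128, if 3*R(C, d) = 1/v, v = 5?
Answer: 1829/15 ≈ 121.93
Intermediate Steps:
o = -150 (o = -25*6 = -150)
O(f) = 0
R(C, d) = 1/15 (R(C, d) = (⅓)/5 = (⅓)*(⅕) = 1/15)
-91*R(o, O(-5)) + 128 = -91*1/15 + 128 = -91/15 + 128 = 1829/15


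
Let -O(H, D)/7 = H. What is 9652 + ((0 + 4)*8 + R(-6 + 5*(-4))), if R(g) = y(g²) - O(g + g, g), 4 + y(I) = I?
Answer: 9992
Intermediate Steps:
O(H, D) = -7*H
y(I) = -4 + I
R(g) = -4 + g² + 14*g (R(g) = (-4 + g²) - (-7)*(g + g) = (-4 + g²) - (-7)*2*g = (-4 + g²) - (-14)*g = (-4 + g²) + 14*g = -4 + g² + 14*g)
9652 + ((0 + 4)*8 + R(-6 + 5*(-4))) = 9652 + ((0 + 4)*8 + (-4 + (-6 + 5*(-4))² + 14*(-6 + 5*(-4)))) = 9652 + (4*8 + (-4 + (-6 - 20)² + 14*(-6 - 20))) = 9652 + (32 + (-4 + (-26)² + 14*(-26))) = 9652 + (32 + (-4 + 676 - 364)) = 9652 + (32 + 308) = 9652 + 340 = 9992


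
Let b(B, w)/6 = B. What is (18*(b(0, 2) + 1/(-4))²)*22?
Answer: 99/4 ≈ 24.750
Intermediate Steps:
b(B, w) = 6*B
(18*(b(0, 2) + 1/(-4))²)*22 = (18*(6*0 + 1/(-4))²)*22 = (18*(0 + 1*(-¼))²)*22 = (18*(0 - ¼)²)*22 = (18*(-¼)²)*22 = (18*(1/16))*22 = (9/8)*22 = 99/4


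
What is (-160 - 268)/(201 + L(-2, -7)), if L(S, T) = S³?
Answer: -428/193 ≈ -2.2176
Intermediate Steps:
(-160 - 268)/(201 + L(-2, -7)) = (-160 - 268)/(201 + (-2)³) = -428/(201 - 8) = -428/193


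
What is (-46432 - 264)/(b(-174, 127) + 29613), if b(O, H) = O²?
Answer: -46696/59889 ≈ -0.77971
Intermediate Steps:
(-46432 - 264)/(b(-174, 127) + 29613) = (-46432 - 264)/((-174)² + 29613) = -46696/(30276 + 29613) = -46696/59889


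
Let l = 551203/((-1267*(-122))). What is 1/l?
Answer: 154574/551203 ≈ 0.28043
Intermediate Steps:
l = 551203/154574 ≈ 3.5659
1/l = 1/(551203/154574) = 154574/551203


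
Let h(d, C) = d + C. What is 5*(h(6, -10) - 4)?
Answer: -40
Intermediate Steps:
h(d, C) = C + d
5*(h(6, -10) - 4) = 5*((-10 + 6) - 4) = 5*(-4 - 4) = 5*(-8) = -40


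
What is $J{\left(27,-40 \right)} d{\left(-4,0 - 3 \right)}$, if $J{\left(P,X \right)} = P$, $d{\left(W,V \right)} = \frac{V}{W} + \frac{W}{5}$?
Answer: $- \frac{27}{20} \approx -1.35$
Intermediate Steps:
$d{\left(W,V \right)} = \frac{W}{5} + \frac{V}{W}$ ($d{\left(W,V \right)} = \frac{V}{W} + W \frac{1}{5} = \frac{V}{W} + \frac{W}{5} = \frac{W}{5} + \frac{V}{W}$)
$J{\left(27,-40 \right)} d{\left(-4,0 - 3 \right)} = 27 \left(\frac{1}{5} \left(-4\right) + \frac{0 - 3}{-4}\right) = 27 \left(- \frac{4}{5} - - \frac{3}{4}\right) = 27 \left(- \frac{4}{5} + \frac{3}{4}\right) = 27 \left(- \frac{1}{20}\right) = - \frac{27}{20}$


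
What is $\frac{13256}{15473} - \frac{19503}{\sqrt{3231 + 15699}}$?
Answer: $\frac{13256}{15473} - \frac{6501 \sqrt{18930}}{6310} \approx -140.89$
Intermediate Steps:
$\frac{13256}{15473} - \frac{19503}{\sqrt{3231 + 15699}} = 13256 \cdot \frac{1}{15473} - \frac{19503}{\sqrt{18930}} = \frac{13256}{15473} - 19503 \frac{\sqrt{18930}}{18930} = \frac{13256}{15473} - \frac{6501 \sqrt{18930}}{6310}$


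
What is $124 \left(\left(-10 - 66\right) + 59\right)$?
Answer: $-2108$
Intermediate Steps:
$124 \left(\left(-10 - 66\right) + 59\right) = 124 \left(-76 + 59\right) = 124 \left(-17\right) = -2108$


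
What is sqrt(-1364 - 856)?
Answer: 2*I*sqrt(555) ≈ 47.117*I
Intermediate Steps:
sqrt(-1364 - 856) = sqrt(-2220) = 2*I*sqrt(555)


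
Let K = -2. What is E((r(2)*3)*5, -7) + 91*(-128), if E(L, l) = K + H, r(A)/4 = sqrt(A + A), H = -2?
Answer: -11652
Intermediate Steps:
r(A) = 4*sqrt(2)*sqrt(A) (r(A) = 4*sqrt(A + A) = 4*sqrt(2*A) = 4*(sqrt(2)*sqrt(A)) = 4*sqrt(2)*sqrt(A))
E(L, l) = -4 (E(L, l) = -2 - 2 = -4)
E((r(2)*3)*5, -7) + 91*(-128) = -4 + 91*(-128) = -4 - 11648 = -11652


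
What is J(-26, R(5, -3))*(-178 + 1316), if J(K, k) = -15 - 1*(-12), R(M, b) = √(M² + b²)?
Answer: -3414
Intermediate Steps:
J(K, k) = -3 (J(K, k) = -15 + 12 = -3)
J(-26, R(5, -3))*(-178 + 1316) = -3*(-178 + 1316) = -3*1138 = -3414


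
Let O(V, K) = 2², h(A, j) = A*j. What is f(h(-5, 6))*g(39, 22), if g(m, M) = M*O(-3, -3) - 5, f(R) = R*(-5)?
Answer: 12450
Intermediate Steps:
f(R) = -5*R
O(V, K) = 4
g(m, M) = -5 + 4*M (g(m, M) = M*4 - 5 = 4*M - 5 = -5 + 4*M)
f(h(-5, 6))*g(39, 22) = (-(-25)*6)*(-5 + 4*22) = (-5*(-30))*(-5 + 88) = 150*83 = 12450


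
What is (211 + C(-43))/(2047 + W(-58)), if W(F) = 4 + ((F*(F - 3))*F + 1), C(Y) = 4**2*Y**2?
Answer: -29795/203152 ≈ -0.14666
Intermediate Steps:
C(Y) = 16*Y**2
W(F) = 5 + F**2*(-3 + F) (W(F) = 4 + ((F*(-3 + F))*F + 1) = 4 + (F**2*(-3 + F) + 1) = 4 + (1 + F**2*(-3 + F)) = 5 + F**2*(-3 + F))
(211 + C(-43))/(2047 + W(-58)) = (211 + 16*(-43)**2)/(2047 + (5 + (-58)**3 - 3*(-58)**2)) = (211 + 16*1849)/(2047 + (5 - 195112 - 3*3364)) = (211 + 29584)/(2047 + (5 - 195112 - 10092)) = 29795/(2047 - 205199) = 29795/(-203152) = 29795*(-1/203152) = -29795/203152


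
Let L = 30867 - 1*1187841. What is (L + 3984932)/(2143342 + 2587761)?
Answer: 2827958/4731103 ≈ 0.59774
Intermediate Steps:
L = -1156974 (L = 30867 - 1187841 = -1156974)
(L + 3984932)/(2143342 + 2587761) = (-1156974 + 3984932)/(2143342 + 2587761) = 2827958/4731103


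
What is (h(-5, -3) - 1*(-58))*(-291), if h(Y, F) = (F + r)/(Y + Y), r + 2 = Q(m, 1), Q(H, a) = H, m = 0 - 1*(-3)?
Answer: -84681/5 ≈ -16936.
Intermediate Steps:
m = 3 (m = 0 + 3 = 3)
r = 1 (r = -2 + 3 = 1)
h(Y, F) = (1 + F)/(2*Y) (h(Y, F) = (F + 1)/(Y + Y) = (1 + F)/((2*Y)) = (1 + F)*(1/(2*Y)) = (1 + F)/(2*Y))
(h(-5, -3) - 1*(-58))*(-291) = ((½)*(1 - 3)/(-5) - 1*(-58))*(-291) = ((½)*(-⅕)*(-2) + 58)*(-291) = (⅕ + 58)*(-291) = (291/5)*(-291) = -84681/5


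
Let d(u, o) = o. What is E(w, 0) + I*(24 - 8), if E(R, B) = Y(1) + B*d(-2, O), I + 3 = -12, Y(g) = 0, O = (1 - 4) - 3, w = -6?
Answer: -240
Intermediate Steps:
O = -6 (O = -3 - 3 = -6)
I = -15 (I = -3 - 12 = -15)
E(R, B) = -6*B (E(R, B) = 0 + B*(-6) = 0 - 6*B = -6*B)
E(w, 0) + I*(24 - 8) = -6*0 - 15*(24 - 8) = 0 - 15*16 = 0 - 240 = -240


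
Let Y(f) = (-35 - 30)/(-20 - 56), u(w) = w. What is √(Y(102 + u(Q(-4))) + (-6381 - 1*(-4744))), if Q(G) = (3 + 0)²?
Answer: I*√2362593/38 ≈ 40.449*I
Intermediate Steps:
Q(G) = 9 (Q(G) = 3² = 9)
Y(f) = 65/76 (Y(f) = -65/(-76) = -65*(-1/76) = 65/76)
√(Y(102 + u(Q(-4))) + (-6381 - 1*(-4744))) = √(65/76 + (-6381 - 1*(-4744))) = √(65/76 + (-6381 + 4744)) = √(65/76 - 1637) = √(-124347/76) = I*√2362593/38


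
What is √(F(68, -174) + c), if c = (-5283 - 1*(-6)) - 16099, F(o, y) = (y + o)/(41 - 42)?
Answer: I*√21270 ≈ 145.84*I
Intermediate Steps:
F(o, y) = -o - y (F(o, y) = (o + y)/(-1) = (o + y)*(-1) = -o - y)
c = -21376 (c = (-5283 + 6) - 16099 = -5277 - 16099 = -21376)
√(F(68, -174) + c) = √((-1*68 - 1*(-174)) - 21376) = √((-68 + 174) - 21376) = √(106 - 21376) = √(-21270) = I*√21270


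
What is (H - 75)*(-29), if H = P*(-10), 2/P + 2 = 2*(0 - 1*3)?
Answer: 4205/2 ≈ 2102.5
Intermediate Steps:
P = -¼ (P = 2/(-2 + 2*(0 - 1*3)) = 2/(-2 + 2*(0 - 3)) = 2/(-2 + 2*(-3)) = 2/(-2 - 6) = 2/(-8) = 2*(-⅛) = -¼ ≈ -0.25000)
H = 5/2 (H = -¼*(-10) = 5/2 ≈ 2.5000)
(H - 75)*(-29) = (5/2 - 75)*(-29) = -145/2*(-29) = 4205/2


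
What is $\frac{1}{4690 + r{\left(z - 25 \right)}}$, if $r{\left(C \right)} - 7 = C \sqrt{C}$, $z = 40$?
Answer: $\frac{4697}{22058434} - \frac{15 \sqrt{15}}{22058434} \approx 0.0002103$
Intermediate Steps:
$r{\left(C \right)} = 7 + C^{\frac{3}{2}}$ ($r{\left(C \right)} = 7 + C \sqrt{C} = 7 + C^{\frac{3}{2}}$)
$\frac{1}{4690 + r{\left(z - 25 \right)}} = \frac{1}{4690 + \left(7 + \left(40 - 25\right)^{\frac{3}{2}}\right)} = \frac{1}{4690 + \left(7 + 15^{\frac{3}{2}}\right)} = \frac{1}{4690 + \left(7 + 15 \sqrt{15}\right)} = \frac{1}{4697 + 15 \sqrt{15}}$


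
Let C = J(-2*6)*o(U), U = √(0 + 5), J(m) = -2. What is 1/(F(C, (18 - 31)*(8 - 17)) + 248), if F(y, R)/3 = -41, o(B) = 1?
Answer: 1/125 ≈ 0.0080000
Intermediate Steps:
U = √5 ≈ 2.2361
C = -2 (C = -2*1 = -2)
F(y, R) = -123 (F(y, R) = 3*(-41) = -123)
1/(F(C, (18 - 31)*(8 - 17)) + 248) = 1/(-123 + 248) = 1/125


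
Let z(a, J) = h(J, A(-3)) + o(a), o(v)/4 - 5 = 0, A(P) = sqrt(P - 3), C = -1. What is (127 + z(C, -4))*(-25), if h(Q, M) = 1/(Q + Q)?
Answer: -29375/8 ≈ -3671.9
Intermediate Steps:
A(P) = sqrt(-3 + P)
h(Q, M) = 1/(2*Q)
o(v) = 20 (o(v) = 20 + 4*0 = 20 + 0 = 20)
z(a, J) = 20 + 1/(2*J) (z(a, J) = 1/(2*J) + 20 = 20 + 1/(2*J))
(127 + z(C, -4))*(-25) = (127 + (20 + (1/2)/(-4)))*(-25) = (127 + (20 + (1/2)*(-1/4)))*(-25) = (127 + (20 - 1/8))*(-25) = (127 + 159/8)*(-25) = (1175/8)*(-25) = -29375/8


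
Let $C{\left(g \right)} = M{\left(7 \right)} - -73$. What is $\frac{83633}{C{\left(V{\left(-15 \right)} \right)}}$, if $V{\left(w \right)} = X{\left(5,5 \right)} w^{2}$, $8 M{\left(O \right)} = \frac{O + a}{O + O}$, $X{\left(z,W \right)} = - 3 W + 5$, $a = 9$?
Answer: $\frac{585431}{512} \approx 1143.4$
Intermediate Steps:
$X{\left(z,W \right)} = 5 - 3 W$
$M{\left(O \right)} = \frac{9 + O}{16 O}$ ($M{\left(O \right)} = \frac{\left(O + 9\right) \frac{1}{O + O}}{8} = \frac{\left(9 + O\right) \frac{1}{2 O}}{8} = \frac{\frac{1}{2} \frac{1}{O} \left(9 + O\right)}{8} = \frac{9 + O}{16 O}$)
$V{\left(w \right)} = - 10 w^{2}$ ($V{\left(w \right)} = \left(5 - 15\right) w^{2} = - 10 w^{2}$)
$C{\left(g \right)} = \frac{512}{7}$ ($C{\left(g \right)} = \frac{9 + 7}{16 \cdot 7} - -73 = \frac{1}{16} \cdot \frac{1}{7} \cdot 16 + 73 = \frac{1}{7} + 73 = \frac{512}{7}$)
$\frac{83633}{C{\left(V{\left(-15 \right)} \right)}} = \frac{83633}{\frac{512}{7}} = 83633 \cdot \frac{7}{512} = \frac{585431}{512}$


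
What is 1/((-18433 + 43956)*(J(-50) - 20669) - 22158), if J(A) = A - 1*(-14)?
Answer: -1/528475873 ≈ -1.8922e-9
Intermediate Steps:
J(A) = 14 + A (J(A) = A + 14 = 14 + A)
1/((-18433 + 43956)*(J(-50) - 20669) - 22158) = 1/((-18433 + 43956)*((14 - 50) - 20669) - 22158) = 1/(25523*(-36 - 20669) - 22158) = 1/(25523*(-20705) - 22158) = 1/(-528453715 - 22158) = 1/(-528475873) = -1/528475873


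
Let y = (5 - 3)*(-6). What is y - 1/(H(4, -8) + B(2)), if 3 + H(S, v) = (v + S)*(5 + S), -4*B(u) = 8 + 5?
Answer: -2024/169 ≈ -11.976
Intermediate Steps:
B(u) = -13/4 (B(u) = -(8 + 5)/4 = -1/4*13 = -13/4)
H(S, v) = -3 + (5 + S)*(S + v) (H(S, v) = -3 + (v + S)*(5 + S) = -3 + (S + v)*(5 + S) = -3 + (5 + S)*(S + v))
y = -12 (y = 2*(-6) = -12)
y - 1/(H(4, -8) + B(2)) = -12 - 1/((-3 + 4**2 + 5*4 + 5*(-8) + 4*(-8)) - 13/4) = -12 - 1/((-3 + 16 + 20 - 40 - 32) - 13/4) = -12 - 1/(-39 - 13/4) = -12 - 1/(-169/4) = -12 - 1*(-4/169) = -12 + 4/169 = -2024/169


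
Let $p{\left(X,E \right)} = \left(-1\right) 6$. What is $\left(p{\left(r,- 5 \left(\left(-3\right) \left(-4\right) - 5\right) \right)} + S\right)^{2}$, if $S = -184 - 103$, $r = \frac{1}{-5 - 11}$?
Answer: $85849$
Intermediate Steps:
$r = - \frac{1}{16}$ ($r = \frac{1}{-16} = - \frac{1}{16} \approx -0.0625$)
$p{\left(X,E \right)} = -6$
$S = -287$
$\left(p{\left(r,- 5 \left(\left(-3\right) \left(-4\right) - 5\right) \right)} + S\right)^{2} = \left(-6 - 287\right)^{2} = \left(-293\right)^{2} = 85849$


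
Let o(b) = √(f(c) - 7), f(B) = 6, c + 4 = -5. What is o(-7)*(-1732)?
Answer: -1732*I ≈ -1732.0*I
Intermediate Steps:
c = -9 (c = -4 - 5 = -9)
o(b) = I (o(b) = √(6 - 7) = √(-1) = I)
o(-7)*(-1732) = I*(-1732) = -1732*I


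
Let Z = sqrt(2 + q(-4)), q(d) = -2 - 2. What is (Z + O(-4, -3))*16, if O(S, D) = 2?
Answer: 32 + 16*I*sqrt(2) ≈ 32.0 + 22.627*I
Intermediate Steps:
q(d) = -4
Z = I*sqrt(2) (Z = sqrt(2 - 4) = sqrt(-2) = I*sqrt(2) ≈ 1.4142*I)
(Z + O(-4, -3))*16 = (I*sqrt(2) + 2)*16 = (2 + I*sqrt(2))*16 = 32 + 16*I*sqrt(2)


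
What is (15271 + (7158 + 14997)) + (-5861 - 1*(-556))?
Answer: 32121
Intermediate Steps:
(15271 + (7158 + 14997)) + (-5861 - 1*(-556)) = (15271 + 22155) + (-5861 + 556) = 37426 - 5305 = 32121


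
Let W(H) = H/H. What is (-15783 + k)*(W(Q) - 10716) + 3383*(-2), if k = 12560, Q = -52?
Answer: 34527679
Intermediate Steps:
W(H) = 1
(-15783 + k)*(W(Q) - 10716) + 3383*(-2) = (-15783 + 12560)*(1 - 10716) + 3383*(-2) = -3223*(-10715) - 6766 = 34534445 - 6766 = 34527679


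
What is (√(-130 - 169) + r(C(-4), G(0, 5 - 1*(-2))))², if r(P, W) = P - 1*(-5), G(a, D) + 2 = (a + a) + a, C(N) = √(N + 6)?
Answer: (5 + √2 + I*√299)² ≈ -257.86 + 221.82*I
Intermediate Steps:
C(N) = √(6 + N)
G(a, D) = -2 + 3*a (G(a, D) = -2 + ((a + a) + a) = -2 + (2*a + a) = -2 + 3*a)
r(P, W) = 5 + P (r(P, W) = P + 5 = 5 + P)
(√(-130 - 169) + r(C(-4), G(0, 5 - 1*(-2))))² = (√(-130 - 169) + (5 + √(6 - 4)))² = (√(-299) + (5 + √2))² = (I*√299 + (5 + √2))² = (5 + √2 + I*√299)²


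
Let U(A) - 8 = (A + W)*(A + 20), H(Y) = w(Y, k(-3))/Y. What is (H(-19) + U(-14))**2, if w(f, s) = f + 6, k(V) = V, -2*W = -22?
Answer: 31329/361 ≈ 86.784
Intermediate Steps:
W = 11 (W = -1/2*(-22) = 11)
w(f, s) = 6 + f
H(Y) = (6 + Y)/Y
U(A) = 8 + (11 + A)*(20 + A) (U(A) = 8 + (A + 11)*(A + 20) = 8 + (11 + A)*(20 + A))
(H(-19) + U(-14))**2 = ((6 - 19)/(-19) + (228 + (-14)**2 + 31*(-14)))**2 = (-1/19*(-13) + (228 + 196 - 434))**2 = (13/19 - 10)**2 = (-177/19)**2 = 31329/361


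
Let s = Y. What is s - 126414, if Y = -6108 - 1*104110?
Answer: -236632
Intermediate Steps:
Y = -110218 (Y = -6108 - 104110 = -110218)
s = -110218
s - 126414 = -110218 - 126414 = -236632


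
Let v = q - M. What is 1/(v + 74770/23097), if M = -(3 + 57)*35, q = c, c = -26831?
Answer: -23097/571137137 ≈ -4.0440e-5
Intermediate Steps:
q = -26831
M = -2100 (M = -60*35 = -1*2100 = -2100)
v = -24731 (v = -26831 - 1*(-2100) = -26831 + 2100 = -24731)
1/(v + 74770/23097) = 1/(-24731 + 74770/23097) = 1/(-571137137/23097) = -23097/571137137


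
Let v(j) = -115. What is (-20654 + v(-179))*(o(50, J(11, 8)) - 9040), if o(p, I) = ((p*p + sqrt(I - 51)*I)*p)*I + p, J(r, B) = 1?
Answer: -2409411690 - 5192250*I*sqrt(2) ≈ -2.4094e+9 - 7.343e+6*I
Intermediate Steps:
o(p, I) = p + I*p*(p**2 + I*sqrt(-51 + I)) (o(p, I) = ((p**2 + sqrt(-51 + I)*I)*p)*I + p = ((p**2 + I*sqrt(-51 + I))*p)*I + p = (p*(p**2 + I*sqrt(-51 + I)))*I + p = I*p*(p**2 + I*sqrt(-51 + I)) + p = p + I*p*(p**2 + I*sqrt(-51 + I)))
(-20654 + v(-179))*(o(50, J(11, 8)) - 9040) = (-20654 - 115)*(50*(1 + 1*50**2 + 1**2*sqrt(-51 + 1)) - 9040) = -20769*(50*(1 + 1*2500 + 1*sqrt(-50)) - 9040) = -20769*(50*(1 + 2500 + 1*(5*I*sqrt(2))) - 9040) = -20769*(50*(1 + 2500 + 5*I*sqrt(2)) - 9040) = -20769*(50*(2501 + 5*I*sqrt(2)) - 9040) = -20769*((125050 + 250*I*sqrt(2)) - 9040) = -20769*(116010 + 250*I*sqrt(2)) = -2409411690 - 5192250*I*sqrt(2)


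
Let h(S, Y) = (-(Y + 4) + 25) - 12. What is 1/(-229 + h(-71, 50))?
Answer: -1/270 ≈ -0.0037037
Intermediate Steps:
h(S, Y) = 9 - Y (h(S, Y) = (-(4 + Y) + 25) - 12 = ((-4 - Y) + 25) - 12 = (21 - Y) - 12 = 9 - Y)
1/(-229 + h(-71, 50)) = 1/(-229 + (9 - 1*50)) = 1/(-229 + (9 - 50)) = 1/(-229 - 41) = 1/(-270) = -1/270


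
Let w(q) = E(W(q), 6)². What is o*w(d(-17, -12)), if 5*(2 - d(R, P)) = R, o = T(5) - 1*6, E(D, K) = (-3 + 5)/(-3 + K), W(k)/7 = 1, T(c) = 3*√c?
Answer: -8/3 + 4*√5/3 ≈ 0.31476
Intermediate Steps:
W(k) = 7 (W(k) = 7*1 = 7)
E(D, K) = 2/(-3 + K)
o = -6 + 3*√5 (o = 3*√5 - 1*6 = 3*√5 - 6 = -6 + 3*√5 ≈ 0.70820)
d(R, P) = 2 - R/5
w(q) = 4/9 (w(q) = (2/(-3 + 6))² = (2/3)² = (2*(⅓))² = (⅔)² = 4/9)
o*w(d(-17, -12)) = (-6 + 3*√5)*(4/9) = -8/3 + 4*√5/3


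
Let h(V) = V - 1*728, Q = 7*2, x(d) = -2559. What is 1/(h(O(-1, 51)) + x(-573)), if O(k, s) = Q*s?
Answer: -1/2573 ≈ -0.00038865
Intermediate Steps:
Q = 14
O(k, s) = 14*s
h(V) = -728 + V (h(V) = V - 728 = -728 + V)
1/(h(O(-1, 51)) + x(-573)) = 1/((-728 + 14*51) - 2559) = 1/((-728 + 714) - 2559) = 1/(-14 - 2559) = 1/(-2573) = -1/2573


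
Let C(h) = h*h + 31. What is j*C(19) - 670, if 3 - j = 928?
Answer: -363270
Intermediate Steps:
j = -925 (j = 3 - 1*928 = 3 - 928 = -925)
C(h) = 31 + h² (C(h) = h² + 31 = 31 + h²)
j*C(19) - 670 = -925*(31 + 19²) - 670 = -925*(31 + 361) - 670 = -925*392 - 670 = -362600 - 670 = -363270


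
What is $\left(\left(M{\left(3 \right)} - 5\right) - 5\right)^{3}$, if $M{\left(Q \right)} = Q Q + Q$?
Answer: $8$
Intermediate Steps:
$M{\left(Q \right)} = Q + Q^{2}$ ($M{\left(Q \right)} = Q^{2} + Q = Q + Q^{2}$)
$\left(\left(M{\left(3 \right)} - 5\right) - 5\right)^{3} = \left(\left(3 \left(1 + 3\right) - 5\right) - 5\right)^{3} = \left(\left(3 \cdot 4 - 5\right) - 5\right)^{3} = \left(\left(12 - 5\right) - 5\right)^{3} = \left(7 - 5\right)^{3} = 2^{3} = 8$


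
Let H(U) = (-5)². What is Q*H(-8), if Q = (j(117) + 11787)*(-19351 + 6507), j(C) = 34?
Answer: -3795723100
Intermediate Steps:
H(U) = 25
Q = -151828924 (Q = (34 + 11787)*(-19351 + 6507) = 11821*(-12844) = -151828924)
Q*H(-8) = -151828924*25 = -3795723100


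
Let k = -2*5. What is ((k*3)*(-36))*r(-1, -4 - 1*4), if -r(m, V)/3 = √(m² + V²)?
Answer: -3240*√65 ≈ -26122.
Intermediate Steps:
k = -10
r(m, V) = -3*√(V² + m²) (r(m, V) = -3*√(m² + V²) = -3*√(V² + m²))
((k*3)*(-36))*r(-1, -4 - 1*4) = (-10*3*(-36))*(-3*√((-4 - 1*4)² + (-1)²)) = (-30*(-36))*(-3*√((-4 - 4)² + 1)) = 1080*(-3*√((-8)² + 1)) = 1080*(-3*√(64 + 1)) = 1080*(-3*√65) = -3240*√65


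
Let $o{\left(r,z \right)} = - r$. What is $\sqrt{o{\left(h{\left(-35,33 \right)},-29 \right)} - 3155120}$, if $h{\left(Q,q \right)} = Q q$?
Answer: $i \sqrt{3153965} \approx 1775.9 i$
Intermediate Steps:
$\sqrt{o{\left(h{\left(-35,33 \right)},-29 \right)} - 3155120} = \sqrt{- \left(-35\right) 33 - 3155120} = \sqrt{\left(-1\right) \left(-1155\right) - 3155120} = \sqrt{1155 - 3155120} = \sqrt{-3153965} = i \sqrt{3153965}$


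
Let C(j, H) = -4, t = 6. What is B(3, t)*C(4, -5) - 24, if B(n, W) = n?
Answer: -36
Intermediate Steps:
B(3, t)*C(4, -5) - 24 = 3*(-4) - 24 = -12 - 24 = -36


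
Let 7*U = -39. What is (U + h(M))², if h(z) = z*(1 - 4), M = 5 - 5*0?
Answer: 20736/49 ≈ 423.18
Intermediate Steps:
M = 5 (M = 5 + 0 = 5)
h(z) = -3*z (h(z) = z*(-3) = -3*z)
U = -39/7 (U = (⅐)*(-39) = -39/7 ≈ -5.5714)
(U + h(M))² = (-39/7 - 3*5)² = (-39/7 - 15)² = (-144/7)² = 20736/49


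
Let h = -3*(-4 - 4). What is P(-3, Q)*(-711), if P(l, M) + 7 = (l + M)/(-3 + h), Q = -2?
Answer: 36024/7 ≈ 5146.3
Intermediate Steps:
h = 24 (h = -3*(-8) = 24)
P(l, M) = -7 + M/21 + l/21 (P(l, M) = -7 + (l + M)/(-3 + 24) = -7 + (M + l)/21 = -7 + (M + l)*(1/21) = -7 + (M/21 + l/21) = -7 + M/21 + l/21)
P(-3, Q)*(-711) = (-7 + (1/21)*(-2) + (1/21)*(-3))*(-711) = (-7 - 2/21 - ⅐)*(-711) = -152/21*(-711) = 36024/7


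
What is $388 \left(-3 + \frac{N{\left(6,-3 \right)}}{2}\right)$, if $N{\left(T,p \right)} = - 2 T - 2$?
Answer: $-3880$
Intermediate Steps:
$N{\left(T,p \right)} = -2 - 2 T$
$388 \left(-3 + \frac{N{\left(6,-3 \right)}}{2}\right) = 388 \left(-3 + \frac{-2 - 12}{2}\right) = 388 \left(-3 + \frac{1}{2} \left(-14\right)\right) = 388 \left(-3 - 7\right) = 388 \left(-10\right) = -3880$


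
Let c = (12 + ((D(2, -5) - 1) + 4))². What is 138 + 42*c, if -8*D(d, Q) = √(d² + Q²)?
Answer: 307425/32 - 315*√29/2 ≈ 8758.9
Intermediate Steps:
D(d, Q) = -√(Q² + d²)/8 (D(d, Q) = -√(d² + Q²)/8 = -√(Q² + d²)/8)
c = (15 - √29/8)² (c = (12 + ((-√((-5)² + 2²)/8 - 1) + 4))² = (12 + ((-√(25 + 4)/8 - 1) + 4))² = (12 + ((-√29/8 - 1) + 4))² = (12 + ((-1 - √29/8) + 4))² = (12 + (3 - √29/8))² = (15 - √29/8)² ≈ 205.26)
138 + 42*c = 138 + 42*((120 - √29)²/64) = 138 + 21*(120 - √29)²/32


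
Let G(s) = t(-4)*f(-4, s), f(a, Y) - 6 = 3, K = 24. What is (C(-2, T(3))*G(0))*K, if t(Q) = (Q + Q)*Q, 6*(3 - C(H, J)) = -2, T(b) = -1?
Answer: 23040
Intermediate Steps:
f(a, Y) = 9 (f(a, Y) = 6 + 3 = 9)
C(H, J) = 10/3 (C(H, J) = 3 - 1/6*(-2) = 3 + 1/3 = 10/3)
t(Q) = 2*Q**2 (t(Q) = (2*Q)*Q = 2*Q**2)
G(s) = 288 (G(s) = (2*(-4)**2)*9 = (2*16)*9 = 32*9 = 288)
(C(-2, T(3))*G(0))*K = ((10/3)*288)*24 = 960*24 = 23040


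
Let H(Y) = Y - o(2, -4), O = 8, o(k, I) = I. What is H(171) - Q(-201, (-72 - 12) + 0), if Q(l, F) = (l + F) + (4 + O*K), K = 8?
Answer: 392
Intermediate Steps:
H(Y) = 4 + Y (H(Y) = Y - 1*(-4) = Y + 4 = 4 + Y)
Q(l, F) = 68 + F + l (Q(l, F) = (l + F) + (4 + 8*8) = (F + l) + (4 + 64) = (F + l) + 68 = 68 + F + l)
H(171) - Q(-201, (-72 - 12) + 0) = (4 + 171) - (68 + ((-72 - 12) + 0) - 201) = 175 - (68 + (-84 + 0) - 201) = 175 - (68 - 84 - 201) = 175 - 1*(-217) = 175 + 217 = 392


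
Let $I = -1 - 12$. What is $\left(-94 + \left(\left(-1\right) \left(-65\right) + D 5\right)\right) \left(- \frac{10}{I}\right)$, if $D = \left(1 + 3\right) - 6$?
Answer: $-30$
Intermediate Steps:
$D = -2$ ($D = 4 - 6 = -2$)
$I = -13$ ($I = -1 - 12 = -13$)
$\left(-94 + \left(\left(-1\right) \left(-65\right) + D 5\right)\right) \left(- \frac{10}{I}\right) = \left(-94 - -55\right) \left(- \frac{10}{-13}\right) = \left(-94 + \left(65 - 10\right)\right) \left(\left(-10\right) \left(- \frac{1}{13}\right)\right) = \left(-94 + 55\right) \frac{10}{13} = \left(-39\right) \frac{10}{13} = -30$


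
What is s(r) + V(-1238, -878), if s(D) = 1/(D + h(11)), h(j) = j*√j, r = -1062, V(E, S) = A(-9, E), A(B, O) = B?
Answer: -10139679/1126513 - 11*√11/1126513 ≈ -9.0010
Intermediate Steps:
V(E, S) = -9
h(j) = j^(3/2)
s(D) = 1/(D + 11*√11) (s(D) = 1/(D + 11^(3/2)) = 1/(D + 11*√11))
s(r) + V(-1238, -878) = 1/(-1062 + 11*√11) - 9 = -9 + 1/(-1062 + 11*√11)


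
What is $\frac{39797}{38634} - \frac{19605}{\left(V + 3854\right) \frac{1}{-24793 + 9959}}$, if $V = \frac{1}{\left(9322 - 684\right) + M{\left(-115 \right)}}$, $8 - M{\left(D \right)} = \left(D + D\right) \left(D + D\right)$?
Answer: $\frac{99445068791524555}{1317843717222} \approx 75461.0$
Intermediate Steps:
$M{\left(D \right)} = 8 - 4 D^{2}$ ($M{\left(D \right)} = 8 - \left(D + D\right) \left(D + D\right) = 8 - 2 D 2 D = 8 - 4 D^{2}$)
$V = - \frac{1}{44254}$ ($V = \frac{1}{\left(9322 - 684\right) + \left(8 - 4 \left(-115\right)^{2}\right)} = \frac{1}{8638 + \left(8 - 52900\right)} = \frac{1}{8638 - 52892} = \frac{1}{-44254} = - \frac{1}{44254} \approx -2.2597 \cdot 10^{-5}$)
$\frac{39797}{38634} - \frac{19605}{\left(V + 3854\right) \frac{1}{-24793 + 9959}} = \frac{39797}{38634} - \frac{19605}{\left(- \frac{1}{44254} + 3854\right) \frac{1}{-24793 + 9959}} = 39797 \cdot \frac{1}{38634} - \frac{19605}{\frac{170554915}{44254} \frac{1}{-14834}} = \frac{39797}{38634} - \frac{19605}{\frac{170554915}{44254} \left(- \frac{1}{14834}\right)} = \frac{39797}{38634} - \frac{19605}{- \frac{170554915}{656463836}} = \frac{39797}{38634} - - \frac{2573994700956}{34110983} = \frac{39797}{38634} + \frac{2573994700956}{34110983} = \frac{99445068791524555}{1317843717222}$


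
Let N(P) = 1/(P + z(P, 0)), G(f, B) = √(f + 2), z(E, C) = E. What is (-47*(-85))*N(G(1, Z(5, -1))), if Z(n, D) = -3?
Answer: 3995*√3/6 ≈ 1153.3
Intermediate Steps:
G(f, B) = √(2 + f)
N(P) = 1/(2*P) (N(P) = 1/(P + P) = 1/(2*P))
(-47*(-85))*N(G(1, Z(5, -1))) = (-47*(-85))*(1/(2*(√(2 + 1)))) = 3995*(1/(2*(√3))) = 3995*((√3/3)/2) = 3995*(√3/6) = 3995*√3/6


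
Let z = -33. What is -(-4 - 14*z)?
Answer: -458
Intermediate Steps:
-(-4 - 14*z) = -(-4 - 14*(-33)) = -(-4 + 462) = -1*458 = -458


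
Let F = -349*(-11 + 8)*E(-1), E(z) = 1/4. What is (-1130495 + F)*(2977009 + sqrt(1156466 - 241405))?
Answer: -13458858229397/4 - 4520933*sqrt(915061)/4 ≈ -3.3658e+12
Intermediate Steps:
E(z) = 1/4
F = 1047/4 (F = -349*(-11 + 8)/4 = -(-1047)/4 = -349*(-3/4) = 1047/4 ≈ 261.75)
(-1130495 + F)*(2977009 + sqrt(1156466 - 241405)) = (-1130495 + 1047/4)*(2977009 + sqrt(1156466 - 241405)) = -4520933*(2977009 + sqrt(915061))/4 = -13458858229397/4 - 4520933*sqrt(915061)/4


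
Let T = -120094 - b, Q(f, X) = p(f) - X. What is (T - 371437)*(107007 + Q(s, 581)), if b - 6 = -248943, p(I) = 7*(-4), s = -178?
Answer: -25811516412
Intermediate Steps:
p(I) = -28
b = -248937 (b = 6 - 248943 = -248937)
Q(f, X) = -28 - X
T = 128843 (T = -120094 - 1*(-248937) = -120094 + 248937 = 128843)
(T - 371437)*(107007 + Q(s, 581)) = (128843 - 371437)*(107007 + (-28 - 1*581)) = -242594*(107007 + (-28 - 581)) = -242594*(107007 - 609) = -242594*106398 = -25811516412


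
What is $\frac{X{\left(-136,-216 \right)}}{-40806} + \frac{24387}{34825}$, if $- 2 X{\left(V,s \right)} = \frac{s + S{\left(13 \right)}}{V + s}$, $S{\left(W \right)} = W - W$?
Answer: $\frac{9730322379}{13894896400} \approx 0.70028$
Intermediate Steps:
$S{\left(W \right)} = 0$
$X{\left(V,s \right)} = - \frac{s}{2 \left(V + s\right)}$ ($X{\left(V,s \right)} = - \frac{\left(s + 0\right) \frac{1}{V + s}}{2} = - \frac{s \frac{1}{V + s}}{2} = - \frac{s}{2 \left(V + s\right)}$)
$\frac{X{\left(-136,-216 \right)}}{-40806} + \frac{24387}{34825} = \frac{\left(-1\right) \left(-216\right) \frac{1}{2 \left(-136\right) + 2 \left(-216\right)}}{-40806} + \frac{24387}{34825} = \left(-1\right) \left(-216\right) \frac{1}{-272 - 432} \left(- \frac{1}{40806}\right) + 24387 \cdot \frac{1}{34825} = \left(-1\right) \left(-216\right) \frac{1}{-704} \left(- \frac{1}{40806}\right) + \frac{24387}{34825} = \left(-1\right) \left(-216\right) \left(- \frac{1}{704}\right) \left(- \frac{1}{40806}\right) + \frac{24387}{34825} = \left(- \frac{27}{88}\right) \left(- \frac{1}{40806}\right) + \frac{24387}{34825} = \frac{3}{398992} + \frac{24387}{34825} = \frac{9730322379}{13894896400}$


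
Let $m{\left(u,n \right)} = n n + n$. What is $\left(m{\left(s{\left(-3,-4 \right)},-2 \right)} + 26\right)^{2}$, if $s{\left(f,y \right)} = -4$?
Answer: $784$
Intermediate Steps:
$m{\left(u,n \right)} = n + n^{2}$ ($m{\left(u,n \right)} = n^{2} + n = n + n^{2}$)
$\left(m{\left(s{\left(-3,-4 \right)},-2 \right)} + 26\right)^{2} = \left(- 2 \left(1 - 2\right) + 26\right)^{2} = \left(\left(-2\right) \left(-1\right) + 26\right)^{2} = \left(2 + 26\right)^{2} = 28^{2} = 784$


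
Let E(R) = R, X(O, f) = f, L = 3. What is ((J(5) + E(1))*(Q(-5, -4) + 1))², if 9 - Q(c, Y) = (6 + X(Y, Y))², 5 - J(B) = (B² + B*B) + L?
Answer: 79524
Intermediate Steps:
J(B) = 2 - 2*B² (J(B) = 5 - ((B² + B*B) + 3) = 5 - ((B² + B²) + 3) = 5 - (2*B² + 3) = 5 - (3 + 2*B²) = 5 + (-3 - 2*B²) = 2 - 2*B²)
Q(c, Y) = 9 - (6 + Y)²
((J(5) + E(1))*(Q(-5, -4) + 1))² = (((2 - 2*5²) + 1)*((9 - (6 - 4)²) + 1))² = (((2 - 2*25) + 1)*((9 - 1*2²) + 1))² = (((2 - 50) + 1)*((9 - 1*4) + 1))² = ((-48 + 1)*((9 - 4) + 1))² = (-47*(5 + 1))² = (-47*6)² = (-282)² = 79524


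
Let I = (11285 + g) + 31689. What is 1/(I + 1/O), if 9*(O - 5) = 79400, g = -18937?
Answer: 79445/1909619474 ≈ 4.1603e-5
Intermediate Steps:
O = 79445/9 (O = 5 + (1/9)*79400 = 5 + 79400/9 = 79445/9 ≈ 8827.2)
I = 24037 (I = (11285 - 18937) + 31689 = -7652 + 31689 = 24037)
1/(I + 1/O) = 1/(24037 + 1/(79445/9)) = 1/(24037 + 9/79445) = 1/(1909619474/79445) = 79445/1909619474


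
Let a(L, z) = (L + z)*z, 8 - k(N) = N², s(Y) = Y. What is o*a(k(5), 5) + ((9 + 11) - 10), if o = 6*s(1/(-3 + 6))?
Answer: -110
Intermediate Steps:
o = 2 (o = 6/(-3 + 6) = 6/3 = 6*(⅓) = 2)
k(N) = 8 - N²
a(L, z) = z*(L + z)
o*a(k(5), 5) + ((9 + 11) - 10) = 2*(5*((8 - 1*5²) + 5)) + ((9 + 11) - 10) = 2*(5*((8 - 1*25) + 5)) + (20 - 10) = 2*(5*((8 - 25) + 5)) + 10 = 2*(5*(-17 + 5)) + 10 = 2*(5*(-12)) + 10 = 2*(-60) + 10 = -120 + 10 = -110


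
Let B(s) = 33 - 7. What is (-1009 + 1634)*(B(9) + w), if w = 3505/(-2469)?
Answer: 37930625/2469 ≈ 15363.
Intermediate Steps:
w = -3505/2469 (w = 3505*(-1/2469) = -3505/2469 ≈ -1.4196)
B(s) = 26
(-1009 + 1634)*(B(9) + w) = (-1009 + 1634)*(26 - 3505/2469) = 625*(60689/2469) = 37930625/2469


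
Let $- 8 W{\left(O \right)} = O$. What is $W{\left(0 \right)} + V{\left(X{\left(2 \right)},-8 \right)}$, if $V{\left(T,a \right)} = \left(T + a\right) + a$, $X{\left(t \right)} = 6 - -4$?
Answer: $-6$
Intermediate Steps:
$W{\left(O \right)} = - \frac{O}{8}$
$X{\left(t \right)} = 10$ ($X{\left(t \right)} = 6 + 4 = 10$)
$V{\left(T,a \right)} = T + 2 a$
$W{\left(0 \right)} + V{\left(X{\left(2 \right)},-8 \right)} = \left(- \frac{1}{8}\right) 0 + \left(10 + 2 \left(-8\right)\right) = 0 + \left(10 - 16\right) = 0 - 6 = -6$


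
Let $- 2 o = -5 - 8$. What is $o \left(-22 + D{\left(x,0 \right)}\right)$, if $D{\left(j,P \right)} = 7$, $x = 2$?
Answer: $- \frac{195}{2} \approx -97.5$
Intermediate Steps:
$o = \frac{13}{2}$ ($o = - \frac{-5 - 8}{2} = \left(- \frac{1}{2}\right) \left(-13\right) = \frac{13}{2} \approx 6.5$)
$o \left(-22 + D{\left(x,0 \right)}\right) = \frac{13 \left(-22 + 7\right)}{2} = \frac{13}{2} \left(-15\right) = - \frac{195}{2}$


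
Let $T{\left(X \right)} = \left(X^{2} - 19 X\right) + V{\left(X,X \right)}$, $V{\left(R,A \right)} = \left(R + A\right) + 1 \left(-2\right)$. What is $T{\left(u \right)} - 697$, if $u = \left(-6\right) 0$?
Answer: $-699$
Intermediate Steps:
$V{\left(R,A \right)} = -2 + A + R$ ($V{\left(R,A \right)} = \left(A + R\right) - 2 = -2 + A + R$)
$u = 0$
$T{\left(X \right)} = -2 + X^{2} - 17 X$ ($T{\left(X \right)} = \left(X^{2} - 19 X\right) + \left(-2 + X + X\right) = \left(X^{2} - 19 X\right) + \left(-2 + 2 X\right) = -2 + X^{2} - 17 X$)
$T{\left(u \right)} - 697 = \left(-2 + 0^{2} - 0\right) - 697 = \left(-2 + 0 + 0\right) - 697 = -2 - 697 = -699$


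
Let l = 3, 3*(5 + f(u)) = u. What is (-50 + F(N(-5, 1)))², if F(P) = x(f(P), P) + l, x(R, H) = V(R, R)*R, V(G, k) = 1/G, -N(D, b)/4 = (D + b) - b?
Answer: 2116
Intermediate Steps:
f(u) = -5 + u/3
N(D, b) = -4*D (N(D, b) = -4*((D + b) - b) = -4*D)
x(R, H) = 1 (x(R, H) = R/R = 1)
F(P) = 4 (F(P) = 1 + 3 = 4)
(-50 + F(N(-5, 1)))² = (-50 + 4)² = (-46)² = 2116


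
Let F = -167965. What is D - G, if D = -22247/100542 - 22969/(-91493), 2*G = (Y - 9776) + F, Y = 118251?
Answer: 273621233336897/9198889206 ≈ 29745.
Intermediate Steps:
G = -29745 (G = ((118251 - 9776) - 167965)/2 = (108475 - 167965)/2 = (1/2)*(-59490) = -29745)
D = 273904427/9198889206 (D = -22247*1/100542 - 22969*(-1/91493) = -22247/100542 + 22969/91493 = 273904427/9198889206 ≈ 0.029776)
D - G = 273904427/9198889206 - 1*(-29745) = 273904427/9198889206 + 29745 = 273621233336897/9198889206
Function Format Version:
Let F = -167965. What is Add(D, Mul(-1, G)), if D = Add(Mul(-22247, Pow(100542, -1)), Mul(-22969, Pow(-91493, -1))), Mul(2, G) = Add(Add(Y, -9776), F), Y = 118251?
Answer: Rational(273621233336897, 9198889206) ≈ 29745.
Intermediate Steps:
G = -29745 (G = Mul(Rational(1, 2), Add(Add(118251, -9776), -167965)) = Mul(Rational(1, 2), Add(108475, -167965)) = Mul(Rational(1, 2), -59490) = -29745)
D = Rational(273904427, 9198889206) (D = Add(Mul(-22247, Rational(1, 100542)), Mul(-22969, Rational(-1, 91493))) = Add(Rational(-22247, 100542), Rational(22969, 91493)) = Rational(273904427, 9198889206) ≈ 0.029776)
Add(D, Mul(-1, G)) = Add(Rational(273904427, 9198889206), Mul(-1, -29745)) = Add(Rational(273904427, 9198889206), 29745) = Rational(273621233336897, 9198889206)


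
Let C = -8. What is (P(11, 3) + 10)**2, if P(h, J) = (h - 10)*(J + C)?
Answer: 25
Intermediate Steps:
P(h, J) = (-10 + h)*(-8 + J) (P(h, J) = (h - 10)*(J - 8) = (-10 + h)*(-8 + J))
(P(11, 3) + 10)**2 = ((80 - 10*3 - 8*11 + 3*11) + 10)**2 = ((80 - 30 - 88 + 33) + 10)**2 = (-5 + 10)**2 = 5**2 = 25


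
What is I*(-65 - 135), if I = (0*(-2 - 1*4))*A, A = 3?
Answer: 0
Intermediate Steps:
I = 0 (I = (0*(-2 - 1*4))*3 = (0*(-2 - 4))*3 = (0*(-6))*3 = 0*3 = 0)
I*(-65 - 135) = 0*(-65 - 135) = 0*(-200) = 0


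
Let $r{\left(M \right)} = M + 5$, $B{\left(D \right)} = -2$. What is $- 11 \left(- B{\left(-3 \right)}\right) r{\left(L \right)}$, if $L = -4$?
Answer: $-22$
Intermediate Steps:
$r{\left(M \right)} = 5 + M$
$- 11 \left(- B{\left(-3 \right)}\right) r{\left(L \right)} = - 11 \left(\left(-1\right) \left(-2\right)\right) \left(5 - 4\right) = \left(-11\right) 2 \cdot 1 = \left(-22\right) 1 = -22$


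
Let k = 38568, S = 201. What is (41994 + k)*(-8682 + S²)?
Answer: 2555346078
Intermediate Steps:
(41994 + k)*(-8682 + S²) = (41994 + 38568)*(-8682 + 201²) = 80562*(-8682 + 40401) = 80562*31719 = 2555346078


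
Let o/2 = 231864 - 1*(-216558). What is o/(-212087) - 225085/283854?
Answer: -302310359171/60201743298 ≈ -5.0216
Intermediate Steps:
o = 896844 (o = 2*(231864 - 1*(-216558)) = 2*(231864 + 216558) = 2*448422 = 896844)
o/(-212087) - 225085/283854 = 896844/(-212087) - 225085/283854 = 896844*(-1/212087) - 225085*1/283854 = -896844/212087 - 225085/283854 = -302310359171/60201743298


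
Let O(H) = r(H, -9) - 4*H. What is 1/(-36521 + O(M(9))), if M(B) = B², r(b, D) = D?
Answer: -1/36854 ≈ -2.7134e-5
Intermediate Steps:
O(H) = -9 - 4*H
1/(-36521 + O(M(9))) = 1/(-36521 + (-9 - 4*9²)) = 1/(-36521 + (-9 - 4*81)) = 1/(-36521 + (-9 - 324)) = 1/(-36521 - 333) = 1/(-36854) = -1/36854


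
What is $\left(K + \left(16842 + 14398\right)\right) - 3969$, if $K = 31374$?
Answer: $58645$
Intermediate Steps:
$\left(K + \left(16842 + 14398\right)\right) - 3969 = \left(31374 + \left(16842 + 14398\right)\right) - 3969 = \left(31374 + 31240\right) - 3969 = 62614 - 3969 = 58645$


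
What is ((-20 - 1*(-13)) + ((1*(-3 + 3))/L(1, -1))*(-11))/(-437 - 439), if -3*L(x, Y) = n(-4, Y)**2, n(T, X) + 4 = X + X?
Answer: 7/876 ≈ 0.0079909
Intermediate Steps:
n(T, X) = -4 + 2*X (n(T, X) = -4 + (X + X) = -4 + 2*X)
L(x, Y) = -(-4 + 2*Y)**2/3
((-20 - 1*(-13)) + ((1*(-3 + 3))/L(1, -1))*(-11))/(-437 - 439) = ((-20 - 1*(-13)) + ((1*(-3 + 3))/((-4*(-2 - 1)**2/3)))*(-11))/(-437 - 439) = ((-20 + 13) + ((1*0)/((-4/3*(-3)**2)))*(-11))/(-876) = (-7 + (0/((-4/3*9)))*(-11))*(-1/876) = (-7 + (0/(-12))*(-11))*(-1/876) = (-7 + (0*(-1/12))*(-11))*(-1/876) = (-7 + 0*(-11))*(-1/876) = (-7 + 0)*(-1/876) = -7*(-1/876) = 7/876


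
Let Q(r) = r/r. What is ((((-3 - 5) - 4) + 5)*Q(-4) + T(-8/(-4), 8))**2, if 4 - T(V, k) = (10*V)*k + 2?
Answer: 27225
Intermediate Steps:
Q(r) = 1
T(V, k) = 2 - 10*V*k (T(V, k) = 4 - ((10*V)*k + 2) = 4 - (10*V*k + 2) = 4 - (2 + 10*V*k) = 4 + (-2 - 10*V*k) = 2 - 10*V*k)
((((-3 - 5) - 4) + 5)*Q(-4) + T(-8/(-4), 8))**2 = ((((-3 - 5) - 4) + 5)*1 + (2 - 10*(-8/(-4))*8))**2 = (((-8 - 4) + 5)*1 + (2 - 10*(-8*(-1/4))*8))**2 = ((-12 + 5)*1 + (2 - 10*2*8))**2 = (-7*1 + (2 - 160))**2 = (-7 - 158)**2 = (-165)**2 = 27225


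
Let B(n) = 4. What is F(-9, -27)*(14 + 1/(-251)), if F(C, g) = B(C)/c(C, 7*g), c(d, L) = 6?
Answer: 2342/251 ≈ 9.3307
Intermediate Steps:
F(C, g) = 2/3 (F(C, g) = 4/6 = 4*(1/6) = 2/3)
F(-9, -27)*(14 + 1/(-251)) = 2*(14 + 1/(-251))/3 = 2*(14 - 1/251)/3 = (2/3)*(3513/251) = 2342/251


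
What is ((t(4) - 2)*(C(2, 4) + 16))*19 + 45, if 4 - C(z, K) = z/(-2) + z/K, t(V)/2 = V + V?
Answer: 5498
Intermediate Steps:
t(V) = 4*V (t(V) = 2*(V + V) = 2*(2*V) = 4*V)
C(z, K) = 4 + z/2 - z/K (C(z, K) = 4 - (z/(-2) + z/K) = 4 - (z*(-½) + z/K) = 4 - (-z/2 + z/K) = 4 + (z/2 - z/K) = 4 + z/2 - z/K)
((t(4) - 2)*(C(2, 4) + 16))*19 + 45 = ((4*4 - 2)*((4 + (½)*2 - 1*2/4) + 16))*19 + 45 = ((16 - 2)*((4 + 1 - 1*2*¼) + 16))*19 + 45 = (14*((4 + 1 - ½) + 16))*19 + 45 = (14*(9/2 + 16))*19 + 45 = (14*(41/2))*19 + 45 = 287*19 + 45 = 5453 + 45 = 5498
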